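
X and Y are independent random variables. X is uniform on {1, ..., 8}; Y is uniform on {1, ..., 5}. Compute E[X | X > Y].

29/5

P(X > Y) = 5/8.
Summing X·P(x,y) over outcomes with X > Y gives 29/8.
E[X | X > Y] = (29/8) / (5/8) = 29/5.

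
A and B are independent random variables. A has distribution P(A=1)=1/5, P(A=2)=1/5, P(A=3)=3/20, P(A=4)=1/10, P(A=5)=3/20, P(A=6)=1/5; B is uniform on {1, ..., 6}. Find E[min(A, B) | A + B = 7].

37/20

P(A + B = 7) = 1/6.
Summing min(A,B)·P(x,y) over outcomes with A + B = 7 gives 37/120.
E[min(A, B) | A + B = 7] = (37/120) / (1/6) = 37/20.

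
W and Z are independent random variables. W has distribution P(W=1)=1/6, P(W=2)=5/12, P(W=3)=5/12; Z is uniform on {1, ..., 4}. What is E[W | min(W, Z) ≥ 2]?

5/2

P(min(W, Z) ≥ 2) = 5/8.
Summing W·P(x,y) over outcomes with min(W, Z) ≥ 2 gives 25/16.
E[W | min(W, Z) ≥ 2] = (25/16) / (5/8) = 5/2.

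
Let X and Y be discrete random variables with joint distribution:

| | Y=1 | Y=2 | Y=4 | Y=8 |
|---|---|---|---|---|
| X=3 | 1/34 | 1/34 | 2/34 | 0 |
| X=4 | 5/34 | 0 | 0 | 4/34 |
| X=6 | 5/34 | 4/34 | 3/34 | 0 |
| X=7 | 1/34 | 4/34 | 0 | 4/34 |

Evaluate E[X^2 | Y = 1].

P(Y = 1) = 6/17.
Summing X^2·P(X=x,Y=y) over the conditioning event gives 159/17.
E[X^2 | Y = 1] = (159/17) / (6/17) = 53/2.

53/2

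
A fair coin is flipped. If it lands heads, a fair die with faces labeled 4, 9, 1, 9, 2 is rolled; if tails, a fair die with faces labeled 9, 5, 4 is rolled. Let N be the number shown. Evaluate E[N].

E[N | heads] = (4+9+1+9+2)/5 = 5.
E[N | tails] = (9+5+4)/3 = 6.
By the law of total expectation,
E[N] = (1/2)·(5) + (1/2)·(6) = 11/2.

11/2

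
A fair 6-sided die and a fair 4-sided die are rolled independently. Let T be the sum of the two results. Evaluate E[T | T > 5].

52/7

P(T > 5) = 7/12.
Σ over the event: 6·1/6 + 7·1/6 + 8·1/8 + 9·1/12 + 10·1/24 = 13/3.
E[T | T > 5] = (13/3) / (7/12) = 52/7.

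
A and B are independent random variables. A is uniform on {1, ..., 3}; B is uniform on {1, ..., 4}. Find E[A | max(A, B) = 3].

Outcomes with max(A, B) = 3: (1,3), (2,3), (3,1), (3,2), (3,3), each with probability 1/12.
E[A | max(A, B) = 3] = (1 + 2 + 3 + 3 + 3) / 5 = 12/5.

12/5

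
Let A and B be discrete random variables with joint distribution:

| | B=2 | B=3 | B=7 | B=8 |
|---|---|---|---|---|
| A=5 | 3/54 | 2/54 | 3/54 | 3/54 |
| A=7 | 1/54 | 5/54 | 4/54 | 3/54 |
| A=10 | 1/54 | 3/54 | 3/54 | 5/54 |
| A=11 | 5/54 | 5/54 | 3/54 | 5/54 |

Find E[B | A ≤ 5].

57/11

P(A ≤ 5) = 11/54.
Σ B·P over the event = 2·(3/54) + 3·(2/54) + 7·(3/54) + 8·(3/54) = 19/18.
E[B | A ≤ 5] = (19/18) / (11/54) = 57/11.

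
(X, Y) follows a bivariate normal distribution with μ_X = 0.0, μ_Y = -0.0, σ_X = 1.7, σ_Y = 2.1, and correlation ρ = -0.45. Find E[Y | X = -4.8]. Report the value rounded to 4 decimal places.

For a bivariate normal, E[Y | X=x] = μ_Y + ρ·(σ_Y/σ_X)·(x − μ_X).
E[Y | X=-4.8] = -0.0 + (-0.45)·(2.1/1.7)·(-4.8 − (0.0)) = -0.0 + (-0.55588)·(-4.8) = 2.6682.

2.6682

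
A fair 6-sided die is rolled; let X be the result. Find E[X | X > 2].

9/2

Given X > 2, X is equally likely to be any of {3, 4, 5, 6}.
E[X | X > 2] = (3 + 4 + 5 + 6) / 4 = 9/2.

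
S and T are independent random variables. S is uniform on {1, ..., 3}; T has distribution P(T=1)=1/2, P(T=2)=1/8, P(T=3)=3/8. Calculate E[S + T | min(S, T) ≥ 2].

21/4

P(min(S, T) ≥ 2) = 1/3.
Summing (S+T)·P(x,y) over outcomes with min(S, T) ≥ 2 gives 7/4.
E[S + T | min(S, T) ≥ 2] = (7/4) / (1/3) = 21/4.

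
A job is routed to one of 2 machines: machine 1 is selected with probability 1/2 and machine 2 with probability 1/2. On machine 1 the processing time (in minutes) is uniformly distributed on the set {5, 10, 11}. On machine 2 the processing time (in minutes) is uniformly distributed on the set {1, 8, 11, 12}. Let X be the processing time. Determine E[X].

25/3

E[X | machine 1] = (5+10+11)/3 = 26/3.
E[X | machine 2] = (1+8+11+12)/4 = 8.
E[X] = (1/2)·(26/3) + (1/2)·(8) = 25/3.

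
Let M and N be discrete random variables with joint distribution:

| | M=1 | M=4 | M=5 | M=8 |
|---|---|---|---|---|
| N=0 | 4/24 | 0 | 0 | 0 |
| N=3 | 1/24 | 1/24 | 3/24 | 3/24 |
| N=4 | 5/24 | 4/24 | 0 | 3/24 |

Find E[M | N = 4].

P(N = 4) = 1/2.
Σ M·P over the event = 1·(5/24) + 4·(4/24) + 8·(3/24) = 15/8.
E[M | N = 4] = (15/8) / (1/2) = 15/4.

15/4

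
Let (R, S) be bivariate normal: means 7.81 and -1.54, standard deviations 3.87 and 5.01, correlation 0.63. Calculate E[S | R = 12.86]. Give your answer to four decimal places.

The regression of S on R has slope ρ·σ_S/σ_R and passes through (μ_R, μ_S).
E[S | R=12.86] = -1.54 + (0.63)·(5.01/3.87)·(12.86 − (7.81)) = -1.54 + (0.81558)·(5.05) = 2.5787.

2.5787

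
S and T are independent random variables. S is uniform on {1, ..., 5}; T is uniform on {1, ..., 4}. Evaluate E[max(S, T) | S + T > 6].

P(S + T > 6) = 3/10.
Summing max(S,T)·P(x,y) over outcomes with S + T > 6 gives 27/20.
E[max(S, T) | S + T > 6] = (27/20) / (3/10) = 9/2.

9/2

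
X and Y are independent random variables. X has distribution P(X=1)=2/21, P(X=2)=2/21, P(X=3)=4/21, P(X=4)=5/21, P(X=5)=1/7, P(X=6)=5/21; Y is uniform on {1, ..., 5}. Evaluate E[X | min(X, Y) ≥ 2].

P(min(X, Y) ≥ 2) = 76/105.
Summing X·P(x,y) over outcomes with min(X, Y) ≥ 2 gives 108/35.
E[X | min(X, Y) ≥ 2] = (108/35) / (76/105) = 81/19.

81/19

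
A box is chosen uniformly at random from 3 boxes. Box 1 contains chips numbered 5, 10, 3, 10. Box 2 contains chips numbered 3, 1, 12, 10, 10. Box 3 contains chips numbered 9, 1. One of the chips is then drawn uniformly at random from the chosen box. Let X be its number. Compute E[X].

E[X | box 1] = (5+10+3+10)/4 = 7.
E[X | box 2] = (3+1+12+10+10)/5 = 36/5.
E[X | box 3] = (9+1)/2 = 5.
By the law of total expectation,
E[X] = (1/3)·(7) + (1/3)·(36/5) + (1/3)·(5) = 32/5.

32/5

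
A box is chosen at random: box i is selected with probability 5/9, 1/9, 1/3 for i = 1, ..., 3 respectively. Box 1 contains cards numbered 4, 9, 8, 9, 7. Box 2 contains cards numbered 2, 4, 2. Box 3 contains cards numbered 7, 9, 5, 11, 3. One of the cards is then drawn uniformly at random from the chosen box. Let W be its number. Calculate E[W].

182/27

E[W | box 1] = (4+9+8+9+7)/5 = 37/5.
E[W | box 2] = (2+4+2)/3 = 8/3.
E[W | box 3] = (7+9+5+11+3)/5 = 7.
By the law of total expectation,
E[W] = (5/9)·(37/5) + (1/9)·(8/3) + (1/3)·(7) = 182/27.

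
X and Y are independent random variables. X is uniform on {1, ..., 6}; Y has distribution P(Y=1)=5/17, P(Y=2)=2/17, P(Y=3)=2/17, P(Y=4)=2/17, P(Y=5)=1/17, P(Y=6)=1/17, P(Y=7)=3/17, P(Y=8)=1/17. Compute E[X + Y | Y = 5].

17/2

P(Y = 5) = 1/17.
Summing (X+Y)·P(x,y) over outcomes with Y = 5 gives 1/2.
E[X + Y | Y = 5] = (1/2) / (1/17) = 17/2.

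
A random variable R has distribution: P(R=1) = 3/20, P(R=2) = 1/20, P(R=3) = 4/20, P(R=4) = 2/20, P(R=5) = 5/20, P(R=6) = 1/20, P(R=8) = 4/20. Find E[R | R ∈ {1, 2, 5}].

10/3

P(R ∈ {1, 2, 5}) = 9/20.
Σ over the event: 1·3/20 + 2·1/20 + 5·1/4 = 3/2.
E[R | R ∈ {1, 2, 5}] = (3/2) / (9/20) = 10/3.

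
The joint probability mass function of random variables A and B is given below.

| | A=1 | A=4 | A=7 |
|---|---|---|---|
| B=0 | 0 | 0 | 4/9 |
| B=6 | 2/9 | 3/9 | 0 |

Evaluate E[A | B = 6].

P(B = 6) = 5/9.
Σ A·P over the event = 1·(2/9) + 4·(3/9) = 14/9.
E[A | B = 6] = (14/9) / (5/9) = 14/5.

14/5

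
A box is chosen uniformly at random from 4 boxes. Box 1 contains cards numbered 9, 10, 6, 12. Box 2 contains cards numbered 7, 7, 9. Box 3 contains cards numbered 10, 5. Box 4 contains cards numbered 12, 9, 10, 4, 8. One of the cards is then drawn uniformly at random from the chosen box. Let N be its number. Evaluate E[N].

1981/240

E[N | box 1] = (9+10+6+12)/4 = 37/4.
E[N | box 2] = (7+7+9)/3 = 23/3.
E[N | box 3] = (10+5)/2 = 15/2.
E[N | box 4] = (12+9+10+4+8)/5 = 43/5.
By the law of total expectation,
E[N] = (1/4)·(37/4) + (1/4)·(23/3) + (1/4)·(15/2) + (1/4)·(43/5) = 1981/240.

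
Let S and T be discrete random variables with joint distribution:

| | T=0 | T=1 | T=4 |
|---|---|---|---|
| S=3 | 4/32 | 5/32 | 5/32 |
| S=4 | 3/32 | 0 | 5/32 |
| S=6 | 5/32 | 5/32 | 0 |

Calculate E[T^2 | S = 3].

85/14

P(S = 3) = 7/16.
Σ T^2·P over the event = 0·(4/32) + 1·(5/32) + 16·(5/32) = 85/32.
E[T^2 | S = 3] = (85/32) / (7/16) = 85/14.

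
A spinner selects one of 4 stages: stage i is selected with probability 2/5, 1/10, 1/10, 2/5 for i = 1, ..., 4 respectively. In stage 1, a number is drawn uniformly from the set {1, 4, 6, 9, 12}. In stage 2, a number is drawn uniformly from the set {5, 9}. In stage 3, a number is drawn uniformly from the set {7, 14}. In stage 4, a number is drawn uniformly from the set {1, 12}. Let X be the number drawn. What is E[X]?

E[X | stage 1] = (1+4+6+9+12)/5 = 32/5.
E[X | stage 2] = (5+9)/2 = 7.
E[X | stage 3] = (7+14)/2 = 21/2.
E[X | stage 4] = (1+12)/2 = 13/2.
E[X] = (2/5)·(32/5) + (1/10)·(7) + (1/10)·(21/2) + (2/5)·(13/2) = 691/100.

691/100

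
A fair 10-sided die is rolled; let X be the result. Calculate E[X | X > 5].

8

Given X > 5, X is equally likely to be any of {6, 7, 8, 9, 10}.
E[X | X > 5] = (6 + 7 + 8 + 9 + 10) / 5 = 8.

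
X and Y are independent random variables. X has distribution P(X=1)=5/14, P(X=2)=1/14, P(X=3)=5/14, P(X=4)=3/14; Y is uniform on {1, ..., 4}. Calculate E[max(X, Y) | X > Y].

17/5

P(X > Y) = 5/14.
Summing max(X,Y)·P(x,y) over outcomes with X > Y gives 17/14.
E[max(X, Y) | X > Y] = (17/14) / (5/14) = 17/5.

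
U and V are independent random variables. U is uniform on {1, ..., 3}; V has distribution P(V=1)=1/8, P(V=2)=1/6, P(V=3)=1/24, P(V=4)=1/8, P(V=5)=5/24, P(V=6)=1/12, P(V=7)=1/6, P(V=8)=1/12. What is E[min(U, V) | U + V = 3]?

1

P(U + V = 3) = 7/72.
Summing min(U,V)·P(x,y) over outcomes with U + V = 3 gives 7/72.
E[min(U, V) | U + V = 3] = (7/72) / (7/72) = 1.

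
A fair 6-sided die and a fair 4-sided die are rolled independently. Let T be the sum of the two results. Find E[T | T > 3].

136/21

P(T > 3) = 7/8.
Σ over the event: 4·1/8 + 5·1/6 + 6·1/6 + 7·1/6 + 8·1/8 + 9·1/12 + 10·1/24 = 17/3.
E[T | T > 3] = (17/3) / (7/8) = 136/21.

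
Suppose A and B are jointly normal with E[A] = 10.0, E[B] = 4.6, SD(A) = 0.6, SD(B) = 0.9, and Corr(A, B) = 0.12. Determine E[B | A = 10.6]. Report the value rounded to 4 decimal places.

E[B | A=x] = μ_B + ρ(σ_B/σ_A)(x − μ_A) for jointly normal variables.
E[B | A=10.6] = 4.6 + (0.12)·(0.9/0.6)·(10.6 − (10.0)) = 4.6 + (0.18)·(0.6) = 4.7080.

4.7080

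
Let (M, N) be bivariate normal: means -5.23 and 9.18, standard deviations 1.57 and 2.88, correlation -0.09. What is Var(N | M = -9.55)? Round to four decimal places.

Var(N | M=x) = (1 − ρ²)·σ_N².
Var(N | M=-9.55) = (2.88)²·(1 − (-0.09)²) = 8.2944·0.9919 = 8.2272.

8.2272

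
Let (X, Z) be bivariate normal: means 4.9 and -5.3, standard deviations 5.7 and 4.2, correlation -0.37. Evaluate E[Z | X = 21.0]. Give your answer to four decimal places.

The regression of Z on X has slope ρ·σ_Z/σ_X and passes through (μ_X, μ_Z).
E[Z | X=21.0] = -5.3 + (-0.37)·(4.2/5.7)·(21.0 − (4.9)) = -5.3 + (-0.272632)·(16.1) = -9.6894.

-9.6894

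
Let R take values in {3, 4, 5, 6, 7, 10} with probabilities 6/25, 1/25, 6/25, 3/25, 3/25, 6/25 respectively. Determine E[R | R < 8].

91/19

P(R < 8) = 19/25.
Σ over the event: 3·6/25 + 4·1/25 + 5·6/25 + 6·3/25 + 7·3/25 = 91/25.
E[R | R < 8] = (91/25) / (19/25) = 91/19.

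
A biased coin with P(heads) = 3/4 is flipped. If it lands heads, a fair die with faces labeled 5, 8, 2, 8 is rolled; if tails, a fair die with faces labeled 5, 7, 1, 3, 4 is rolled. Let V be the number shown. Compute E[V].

E[V | heads] = (5+8+2+8)/4 = 23/4.
E[V | tails] = (5+7+1+3+4)/5 = 4.
By the law of total expectation,
E[V] = (3/4)·(23/4) + (1/4)·(4) = 85/16.

85/16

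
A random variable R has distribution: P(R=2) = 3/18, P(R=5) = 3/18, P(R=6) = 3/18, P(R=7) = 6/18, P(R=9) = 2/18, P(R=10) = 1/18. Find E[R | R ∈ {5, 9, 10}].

P(R ∈ {5, 9, 10}) = 1/3.
Σ over the event: 5·1/6 + 9·1/9 + 10·1/18 = 43/18.
E[R | R ∈ {5, 9, 10}] = (43/18) / (1/3) = 43/6.

43/6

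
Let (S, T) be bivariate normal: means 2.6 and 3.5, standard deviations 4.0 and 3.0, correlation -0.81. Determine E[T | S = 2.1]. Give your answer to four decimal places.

For a bivariate normal, E[T | S=x] = μ_T + ρ·(σ_T/σ_S)·(x − μ_S).
E[T | S=2.1] = 3.5 + (-0.81)·(3.0/4.0)·(2.1 − (2.6)) = 3.5 + (-0.6075)·(-0.5) = 3.8038.

3.8038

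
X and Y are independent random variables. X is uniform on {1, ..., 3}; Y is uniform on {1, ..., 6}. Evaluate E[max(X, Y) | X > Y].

P(X > Y) = 1/6.
Summing max(X,Y)·P(x,y) over outcomes with X > Y gives 4/9.
E[max(X, Y) | X > Y] = (4/9) / (1/6) = 8/3.

8/3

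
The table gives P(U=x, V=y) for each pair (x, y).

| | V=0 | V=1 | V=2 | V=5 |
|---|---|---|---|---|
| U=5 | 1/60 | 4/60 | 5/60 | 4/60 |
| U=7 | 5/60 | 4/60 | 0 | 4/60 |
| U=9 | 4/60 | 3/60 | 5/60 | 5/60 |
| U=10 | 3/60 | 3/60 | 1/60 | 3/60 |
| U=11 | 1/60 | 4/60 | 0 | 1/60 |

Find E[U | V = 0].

P(V = 0) = 7/30.
Σ U·P over the event = 5·(1/60) + 7·(5/60) + 9·(4/60) + 10·(3/60) + 11·(1/60) = 39/20.
E[U | V = 0] = (39/20) / (7/30) = 117/14.

117/14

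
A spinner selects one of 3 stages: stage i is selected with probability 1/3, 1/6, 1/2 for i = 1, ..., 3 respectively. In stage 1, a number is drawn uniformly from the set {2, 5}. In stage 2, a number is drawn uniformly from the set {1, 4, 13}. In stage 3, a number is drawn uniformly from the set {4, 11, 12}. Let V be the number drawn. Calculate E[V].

E[V | stage 1] = (2+5)/2 = 7/2.
E[V | stage 2] = (1+4+13)/3 = 6.
E[V | stage 3] = (4+11+12)/3 = 9.
By the law of total expectation,
E[V] = (1/3)·(7/2) + (1/6)·(6) + (1/2)·(9) = 20/3.

20/3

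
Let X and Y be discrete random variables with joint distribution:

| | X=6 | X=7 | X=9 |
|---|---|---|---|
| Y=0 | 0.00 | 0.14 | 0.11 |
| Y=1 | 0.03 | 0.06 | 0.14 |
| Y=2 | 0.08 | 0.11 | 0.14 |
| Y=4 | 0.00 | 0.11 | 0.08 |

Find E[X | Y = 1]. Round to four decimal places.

8.0870

P(Y = 1) = 0.23.
Σ X·P over the event = 6·(0.03) + 7·(0.06) + 9·(0.14) = 1.86.
E[X | Y = 1] = (1.86) / (0.23) = 8.0870.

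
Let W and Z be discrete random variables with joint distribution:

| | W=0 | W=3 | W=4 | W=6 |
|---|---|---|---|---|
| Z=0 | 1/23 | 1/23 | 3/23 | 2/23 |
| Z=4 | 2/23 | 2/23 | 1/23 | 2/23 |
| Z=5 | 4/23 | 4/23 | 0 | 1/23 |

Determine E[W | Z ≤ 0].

27/7

P(Z ≤ 0) = 7/23.
Σ W·P over the event = 0·(1/23) + 3·(1/23) + 4·(3/23) + 6·(2/23) = 27/23.
E[W | Z ≤ 0] = (27/23) / (7/23) = 27/7.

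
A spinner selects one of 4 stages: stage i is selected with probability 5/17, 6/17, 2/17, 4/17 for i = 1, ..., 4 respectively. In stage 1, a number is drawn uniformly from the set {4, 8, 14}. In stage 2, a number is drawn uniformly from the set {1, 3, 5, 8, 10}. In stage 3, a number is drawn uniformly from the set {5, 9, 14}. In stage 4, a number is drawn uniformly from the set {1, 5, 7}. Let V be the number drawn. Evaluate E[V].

1676/255

E[V | stage 1] = (4+8+14)/3 = 26/3.
E[V | stage 2] = (1+3+5+8+10)/5 = 27/5.
E[V | stage 3] = (5+9+14)/3 = 28/3.
E[V | stage 4] = (1+5+7)/3 = 13/3.
By the law of total expectation,
E[V] = (5/17)·(26/3) + (6/17)·(27/5) + (2/17)·(28/3) + (4/17)·(13/3) = 1676/255.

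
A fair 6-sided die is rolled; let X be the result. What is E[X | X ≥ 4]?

5

Given X ≥ 4, X is equally likely to be any of {4, 5, 6}.
E[X | X ≥ 4] = (4 + 5 + 6) / 3 = 5.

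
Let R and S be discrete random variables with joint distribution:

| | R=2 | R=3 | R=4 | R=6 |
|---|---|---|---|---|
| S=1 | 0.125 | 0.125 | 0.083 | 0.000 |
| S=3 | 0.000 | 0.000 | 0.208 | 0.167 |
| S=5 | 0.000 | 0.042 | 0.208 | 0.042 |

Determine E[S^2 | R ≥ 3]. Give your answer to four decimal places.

P(R ≥ 3) = 0.875.
Summing S^2·P(R=x,S=y) over the conditioning event gives 10.883.
E[S^2 | R ≥ 3] = (10.883) / (0.875) = 12.4377.

12.4377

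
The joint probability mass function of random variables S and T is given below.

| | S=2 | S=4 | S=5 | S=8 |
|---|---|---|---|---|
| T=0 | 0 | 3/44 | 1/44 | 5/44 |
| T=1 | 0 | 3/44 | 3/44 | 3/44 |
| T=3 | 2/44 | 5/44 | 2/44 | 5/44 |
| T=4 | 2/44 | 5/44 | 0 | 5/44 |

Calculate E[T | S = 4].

P(S = 4) = 4/11.
Summing T·P(S=x,T=y) over the conditioning event gives 19/22.
E[T | S = 4] = (19/22) / (4/11) = 19/8.

19/8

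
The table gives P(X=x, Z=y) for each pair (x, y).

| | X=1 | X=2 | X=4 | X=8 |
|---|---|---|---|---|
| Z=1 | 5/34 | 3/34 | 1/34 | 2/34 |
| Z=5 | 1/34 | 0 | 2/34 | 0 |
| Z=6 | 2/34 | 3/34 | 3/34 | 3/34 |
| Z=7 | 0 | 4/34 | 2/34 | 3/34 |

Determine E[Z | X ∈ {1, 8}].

63/16

P(X ∈ {1, 8}) = 8/17.
Σ Z·P over the event = 1·(5/34) + 5·(1/34) + 6·(2/34) + 1·(2/34) + 6·(3/34) + 7·(3/34) = 63/34.
E[Z | X ∈ {1, 8}] = (63/34) / (8/17) = 63/16.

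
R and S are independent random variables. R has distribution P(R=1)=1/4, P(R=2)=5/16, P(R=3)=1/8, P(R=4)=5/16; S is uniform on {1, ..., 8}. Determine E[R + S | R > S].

41/8

P(R > S) = 3/16.
Summing (R+S)·P(x,y) over outcomes with R > S gives 123/128.
E[R + S | R > S] = (123/128) / (3/16) = 41/8.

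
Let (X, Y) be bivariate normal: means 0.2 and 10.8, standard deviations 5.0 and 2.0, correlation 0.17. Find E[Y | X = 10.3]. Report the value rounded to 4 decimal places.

For a bivariate normal, E[Y | X=x] = μ_Y + ρ·(σ_Y/σ_X)·(x − μ_X).
E[Y | X=10.3] = 10.8 + (0.17)·(2.0/5.0)·(10.3 − (0.2)) = 10.8 + (0.068)·(10.1) = 11.4868.

11.4868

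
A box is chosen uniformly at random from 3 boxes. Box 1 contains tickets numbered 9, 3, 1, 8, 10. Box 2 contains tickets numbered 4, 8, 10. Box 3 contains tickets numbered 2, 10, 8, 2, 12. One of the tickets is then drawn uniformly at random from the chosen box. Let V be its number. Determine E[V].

61/9

E[V | box 1] = (9+3+1+8+10)/5 = 31/5.
E[V | box 2] = (4+8+10)/3 = 22/3.
E[V | box 3] = (2+10+8+2+12)/5 = 34/5.
E[V] = (1/3)·(31/5) + (1/3)·(22/3) + (1/3)·(34/5) = 61/9.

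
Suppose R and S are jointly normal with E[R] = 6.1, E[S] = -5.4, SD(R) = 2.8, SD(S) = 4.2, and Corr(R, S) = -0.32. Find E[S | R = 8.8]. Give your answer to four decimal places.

-6.6960

The regression of S on R has slope ρ·σ_S/σ_R and passes through (μ_R, μ_S).
E[S | R=8.8] = -5.4 + (-0.32)·(4.2/2.8)·(8.8 − (6.1)) = -5.4 + (-0.48)·(2.7) = -6.6960.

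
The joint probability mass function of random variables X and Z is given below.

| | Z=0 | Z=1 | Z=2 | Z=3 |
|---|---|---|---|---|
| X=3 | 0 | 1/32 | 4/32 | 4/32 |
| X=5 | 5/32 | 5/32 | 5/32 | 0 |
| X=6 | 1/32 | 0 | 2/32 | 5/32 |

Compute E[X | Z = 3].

14/3

P(Z = 3) = 9/32.
Σ X·P over the event = 3·(4/32) + 6·(5/32) = 21/16.
E[X | Z = 3] = (21/16) / (9/32) = 14/3.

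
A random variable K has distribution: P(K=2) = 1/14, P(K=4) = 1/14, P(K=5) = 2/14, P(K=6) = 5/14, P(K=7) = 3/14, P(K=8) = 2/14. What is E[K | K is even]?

P(K is even) = 9/14.
Σ over the event: 2·1/14 + 4·1/14 + 6·5/14 + 8·1/7 = 26/7.
E[K | K is even] = (26/7) / (9/14) = 52/9.

52/9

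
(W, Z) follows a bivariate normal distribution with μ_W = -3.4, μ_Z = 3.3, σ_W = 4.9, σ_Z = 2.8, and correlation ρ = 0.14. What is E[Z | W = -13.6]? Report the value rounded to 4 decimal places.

2.4840

For a bivariate normal, E[Z | W=x] = μ_Z + ρ·(σ_Z/σ_W)·(x − μ_W).
E[Z | W=-13.6] = 3.3 + (0.14)·(2.8/4.9)·(-13.6 − (-3.4)) = 3.3 + (0.08)·(-10.2) = 2.4840.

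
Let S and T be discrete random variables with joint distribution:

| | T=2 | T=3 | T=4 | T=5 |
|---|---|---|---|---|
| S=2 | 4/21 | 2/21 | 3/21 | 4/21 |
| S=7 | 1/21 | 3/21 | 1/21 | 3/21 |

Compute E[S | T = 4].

P(T = 4) = 4/21.
Σ S·P over the event = 2·(3/21) + 7·(1/21) = 13/21.
E[S | T = 4] = (13/21) / (4/21) = 13/4.

13/4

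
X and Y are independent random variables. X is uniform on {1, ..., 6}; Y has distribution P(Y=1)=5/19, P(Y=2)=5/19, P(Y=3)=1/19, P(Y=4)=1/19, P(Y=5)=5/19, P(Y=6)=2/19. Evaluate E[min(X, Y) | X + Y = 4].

16/11

P(X + Y = 4) = 11/114.
Summing min(X,Y)·P(x,y) over outcomes with X + Y = 4 gives 8/57.
E[min(X, Y) | X + Y = 4] = (8/57) / (11/114) = 16/11.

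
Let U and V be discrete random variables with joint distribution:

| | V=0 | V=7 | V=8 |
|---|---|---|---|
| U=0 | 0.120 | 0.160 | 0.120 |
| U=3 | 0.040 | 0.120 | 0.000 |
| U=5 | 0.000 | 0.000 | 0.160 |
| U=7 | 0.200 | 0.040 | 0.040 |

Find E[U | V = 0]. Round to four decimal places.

4.2222

P(V = 0) = 0.360.
Σ U·P over the event = 0·(0.120) + 3·(0.040) + 7·(0.200) = 1.520.
E[U | V = 0] = (1.520) / (0.360) = 4.2222.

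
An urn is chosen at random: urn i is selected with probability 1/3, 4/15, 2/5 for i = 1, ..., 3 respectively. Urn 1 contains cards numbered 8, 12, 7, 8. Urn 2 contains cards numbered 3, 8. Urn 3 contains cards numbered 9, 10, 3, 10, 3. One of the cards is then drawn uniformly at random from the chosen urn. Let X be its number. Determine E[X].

431/60

E[X | urn 1] = (8+12+7+8)/4 = 35/4.
E[X | urn 2] = (3+8)/2 = 11/2.
E[X | urn 3] = (9+10+3+10+3)/5 = 7.
By the law of total expectation,
E[X] = (1/3)·(35/4) + (4/15)·(11/2) + (2/5)·(7) = 431/60.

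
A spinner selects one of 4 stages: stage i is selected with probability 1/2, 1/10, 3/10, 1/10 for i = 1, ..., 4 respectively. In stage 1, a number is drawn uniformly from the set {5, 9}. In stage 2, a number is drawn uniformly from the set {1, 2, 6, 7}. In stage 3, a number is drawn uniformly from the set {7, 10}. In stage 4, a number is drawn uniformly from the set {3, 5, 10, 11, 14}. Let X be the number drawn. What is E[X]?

E[X | stage 1] = (5+9)/2 = 7.
E[X | stage 2] = (1+2+6+7)/4 = 4.
E[X | stage 3] = (7+10)/2 = 17/2.
E[X | stage 4] = (3+5+10+11+14)/5 = 43/5.
E[X] = (1/2)·(7) + (1/10)·(4) + (3/10)·(17/2) + (1/10)·(43/5) = 731/100.

731/100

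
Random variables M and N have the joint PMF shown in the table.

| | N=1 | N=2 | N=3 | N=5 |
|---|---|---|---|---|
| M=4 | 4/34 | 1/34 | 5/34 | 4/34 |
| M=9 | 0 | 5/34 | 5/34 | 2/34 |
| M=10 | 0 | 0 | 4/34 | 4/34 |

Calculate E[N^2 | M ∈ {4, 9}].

P(M ∈ {4, 9}) = 13/17.
Summing N^2·P(M=x,N=y) over the conditioning event gives 134/17.
E[N^2 | M ∈ {4, 9}] = (134/17) / (13/17) = 134/13.

134/13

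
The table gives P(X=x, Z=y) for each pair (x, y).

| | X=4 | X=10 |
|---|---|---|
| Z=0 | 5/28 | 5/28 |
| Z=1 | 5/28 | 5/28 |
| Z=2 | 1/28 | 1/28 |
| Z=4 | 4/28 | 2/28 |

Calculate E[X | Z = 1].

P(Z = 1) = 5/14.
Σ X·P over the event = 4·(5/28) + 10·(5/28) = 5/2.
E[X | Z = 1] = (5/2) / (5/14) = 7.

7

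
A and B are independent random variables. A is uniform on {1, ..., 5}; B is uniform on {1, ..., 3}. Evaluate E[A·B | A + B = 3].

2

P(A + B = 3) = 2/15.
Summing AB·P(x,y) over outcomes with A + B = 3 gives 4/15.
E[A·B | A + B = 3] = (4/15) / (2/15) = 2.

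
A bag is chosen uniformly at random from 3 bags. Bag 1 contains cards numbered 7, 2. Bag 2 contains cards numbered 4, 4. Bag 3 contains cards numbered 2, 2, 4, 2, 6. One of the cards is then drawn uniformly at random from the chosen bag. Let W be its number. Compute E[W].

39/10

E[W | bag 1] = (7+2)/2 = 9/2.
E[W | bag 2] = (4+4)/2 = 4.
E[W | bag 3] = (2+2+4+2+6)/5 = 16/5.
By the law of total expectation,
E[W] = (1/3)·(9/2) + (1/3)·(4) + (1/3)·(16/5) = 39/10.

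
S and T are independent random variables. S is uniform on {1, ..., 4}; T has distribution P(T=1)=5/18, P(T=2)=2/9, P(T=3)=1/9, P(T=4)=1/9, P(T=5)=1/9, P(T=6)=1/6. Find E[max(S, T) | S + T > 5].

P(S + T > 5) = 17/36.
Summing max(S,T)·P(x,y) over outcomes with S + T > 5 gives 83/36.
E[max(S, T) | S + T > 5] = (83/36) / (17/36) = 83/17.

83/17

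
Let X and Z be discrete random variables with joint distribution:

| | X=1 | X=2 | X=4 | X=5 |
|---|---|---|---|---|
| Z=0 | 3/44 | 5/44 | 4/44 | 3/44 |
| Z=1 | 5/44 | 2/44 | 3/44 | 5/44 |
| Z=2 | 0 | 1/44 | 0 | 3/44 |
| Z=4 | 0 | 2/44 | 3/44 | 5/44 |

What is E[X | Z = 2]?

P(Z = 2) = 1/11.
Σ X·P over the event = 2·(1/44) + 5·(3/44) = 17/44.
E[X | Z = 2] = (17/44) / (1/11) = 17/4.

17/4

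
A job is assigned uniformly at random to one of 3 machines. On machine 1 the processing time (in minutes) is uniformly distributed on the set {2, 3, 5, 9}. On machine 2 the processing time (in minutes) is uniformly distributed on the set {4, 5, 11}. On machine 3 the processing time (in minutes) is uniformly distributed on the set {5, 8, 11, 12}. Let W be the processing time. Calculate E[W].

245/36

E[W | machine 1] = (2+3+5+9)/4 = 19/4.
E[W | machine 2] = (4+5+11)/3 = 20/3.
E[W | machine 3] = (5+8+11+12)/4 = 9.
E[W] = (1/3)·(19/4) + (1/3)·(20/3) + (1/3)·(9) = 245/36.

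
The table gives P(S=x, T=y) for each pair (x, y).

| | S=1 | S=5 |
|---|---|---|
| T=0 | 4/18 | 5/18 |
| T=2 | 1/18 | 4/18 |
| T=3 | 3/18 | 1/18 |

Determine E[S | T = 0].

29/9

P(T = 0) = 1/2.
Σ S·P over the event = 1·(4/18) + 5·(5/18) = 29/18.
E[S | T = 0] = (29/18) / (1/2) = 29/9.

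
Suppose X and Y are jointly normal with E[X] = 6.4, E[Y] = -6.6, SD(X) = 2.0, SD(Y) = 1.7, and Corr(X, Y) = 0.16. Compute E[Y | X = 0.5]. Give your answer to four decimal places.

For a bivariate normal, E[Y | X=x] = μ_Y + ρ·(σ_Y/σ_X)·(x − μ_X).
E[Y | X=0.5] = -6.6 + (0.16)·(1.7/2.0)·(0.5 − (6.4)) = -6.6 + (0.136)·(-5.9) = -7.4024.

-7.4024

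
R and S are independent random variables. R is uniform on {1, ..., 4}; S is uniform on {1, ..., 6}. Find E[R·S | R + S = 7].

10

P(R + S = 7) = 1/6.
Summing RS·P(x,y) over outcomes with R + S = 7 gives 5/3.
E[R·S | R + S = 7] = (5/3) / (1/6) = 10.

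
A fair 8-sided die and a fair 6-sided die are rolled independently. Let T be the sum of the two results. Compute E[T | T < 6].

4

P(T < 6) = 5/24.
Σ over the event: 2·1/48 + 3·1/24 + 4·1/16 + 5·1/12 = 5/6.
E[T | T < 6] = (5/6) / (5/24) = 4.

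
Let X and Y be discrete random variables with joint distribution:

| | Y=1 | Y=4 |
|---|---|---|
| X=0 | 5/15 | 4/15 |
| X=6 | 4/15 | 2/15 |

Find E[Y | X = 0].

P(X = 0) = 3/5.
Σ Y·P over the event = 1·(5/15) + 4·(4/15) = 7/5.
E[Y | X = 0] = (7/5) / (3/5) = 7/3.

7/3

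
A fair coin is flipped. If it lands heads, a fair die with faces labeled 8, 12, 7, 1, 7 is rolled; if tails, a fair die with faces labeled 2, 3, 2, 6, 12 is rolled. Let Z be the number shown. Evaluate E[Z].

6

E[Z | heads] = (8+12+7+1+7)/5 = 7.
E[Z | tails] = (2+3+2+6+12)/5 = 5.
E[Z] = (1/2)·(7) + (1/2)·(5) = 6.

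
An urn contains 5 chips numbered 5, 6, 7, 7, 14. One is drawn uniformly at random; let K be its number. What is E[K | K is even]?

P(K is even) = 2/5.
Σ over the event: 6·1/5 + 14·1/5 = 4.
E[K | K is even] = (4) / (2/5) = 10.

10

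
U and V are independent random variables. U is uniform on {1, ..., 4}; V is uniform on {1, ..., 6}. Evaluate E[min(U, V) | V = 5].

5/2

Outcomes with V = 5: (1,5), (2,5), (3,5), (4,5), each with probability 1/24.
E[min(U, V) | V = 5] = (1 + 2 + 3 + 4) / 4 = 5/2.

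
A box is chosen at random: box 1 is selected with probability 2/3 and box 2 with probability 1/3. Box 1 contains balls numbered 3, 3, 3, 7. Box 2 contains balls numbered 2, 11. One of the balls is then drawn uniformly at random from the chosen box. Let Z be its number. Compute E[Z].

E[Z | box 1] = (3+3+3+7)/4 = 4.
E[Z | box 2] = (2+11)/2 = 13/2.
By the law of total expectation,
E[Z] = (2/3)·(4) + (1/3)·(13/2) = 29/6.

29/6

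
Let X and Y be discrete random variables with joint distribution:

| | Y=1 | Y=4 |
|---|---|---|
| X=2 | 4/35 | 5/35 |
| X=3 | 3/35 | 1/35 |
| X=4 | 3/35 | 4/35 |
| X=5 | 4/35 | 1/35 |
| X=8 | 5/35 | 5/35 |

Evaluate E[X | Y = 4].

P(Y = 4) = 16/35.
Σ X·P over the event = 2·(5/35) + 3·(1/35) + 4·(4/35) + 5·(1/35) + 8·(5/35) = 74/35.
E[X | Y = 4] = (74/35) / (16/35) = 37/8.

37/8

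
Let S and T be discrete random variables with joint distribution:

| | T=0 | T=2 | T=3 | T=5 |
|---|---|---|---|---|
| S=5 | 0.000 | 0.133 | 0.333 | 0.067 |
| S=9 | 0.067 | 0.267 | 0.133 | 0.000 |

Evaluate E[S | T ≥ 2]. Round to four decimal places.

6.7149

P(T ≥ 2) = 0.933.
Σ S·P over the event = 5·(0.133) + 5·(0.333) + 5·(0.067) + 9·(0.267) + 9·(0.133) = 6.265.
E[S | T ≥ 2] = (6.265) / (0.933) = 6.7149.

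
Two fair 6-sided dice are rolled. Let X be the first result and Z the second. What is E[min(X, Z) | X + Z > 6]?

P(X + Z > 6) = 7/12.
Summing min(X,Z)·P(x,y) over outcomes with X + Z > 6 gives 23/12.
E[min(X, Z) | X + Z > 6] = (23/12) / (7/12) = 23/7.

23/7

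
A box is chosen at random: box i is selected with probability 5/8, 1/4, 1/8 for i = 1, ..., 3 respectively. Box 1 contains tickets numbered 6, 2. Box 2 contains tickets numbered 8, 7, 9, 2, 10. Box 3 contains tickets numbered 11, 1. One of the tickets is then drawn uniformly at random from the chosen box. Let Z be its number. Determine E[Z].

E[Z | box 1] = (6+2)/2 = 4.
E[Z | box 2] = (8+7+9+2+10)/5 = 36/5.
E[Z | box 3] = (11+1)/2 = 6.
By the law of total expectation,
E[Z] = (5/8)·(4) + (1/4)·(36/5) + (1/8)·(6) = 101/20.

101/20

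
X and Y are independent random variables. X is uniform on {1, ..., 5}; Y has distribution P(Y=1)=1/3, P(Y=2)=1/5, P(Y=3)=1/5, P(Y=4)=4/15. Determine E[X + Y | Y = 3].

6

P(Y = 3) = 1/5.
Summing (X+Y)·P(x,y) over outcomes with Y = 3 gives 6/5.
E[X + Y | Y = 3] = (6/5) / (1/5) = 6.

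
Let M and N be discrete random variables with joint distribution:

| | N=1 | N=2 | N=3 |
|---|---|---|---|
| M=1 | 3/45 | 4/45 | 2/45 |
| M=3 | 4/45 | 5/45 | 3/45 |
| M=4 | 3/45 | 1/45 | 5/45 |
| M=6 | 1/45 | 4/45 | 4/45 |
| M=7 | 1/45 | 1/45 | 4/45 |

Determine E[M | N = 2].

18/5

P(N = 2) = 1/3.
Summing M·P(M=x,N=y) over the conditioning event gives 6/5.
E[M | N = 2] = (6/5) / (1/3) = 18/5.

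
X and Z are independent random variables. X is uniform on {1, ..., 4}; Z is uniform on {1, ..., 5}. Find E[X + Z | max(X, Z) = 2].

10/3

P(max(X, Z) = 2) = 3/20.
Summing (X+Z)·P(x,y) over outcomes with max(X, Z) = 2 gives 1/2.
E[X + Z | max(X, Z) = 2] = (1/2) / (3/20) = 10/3.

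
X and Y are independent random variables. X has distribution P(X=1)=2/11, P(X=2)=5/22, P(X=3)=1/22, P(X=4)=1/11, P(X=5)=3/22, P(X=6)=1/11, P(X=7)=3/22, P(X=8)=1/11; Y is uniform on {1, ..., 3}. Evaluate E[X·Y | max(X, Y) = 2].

P(max(X, Y) = 2) = 7/33.
Summing XY·P(x,y) over outcomes with max(X, Y) = 2 gives 19/33.
E[X·Y | max(X, Y) = 2] = (19/33) / (7/33) = 19/7.

19/7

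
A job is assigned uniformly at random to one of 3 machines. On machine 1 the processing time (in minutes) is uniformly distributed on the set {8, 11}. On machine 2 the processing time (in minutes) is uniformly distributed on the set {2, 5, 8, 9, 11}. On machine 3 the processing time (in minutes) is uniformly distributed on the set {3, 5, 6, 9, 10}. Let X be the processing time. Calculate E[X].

77/10

E[X | machine 1] = (8+11)/2 = 19/2.
E[X | machine 2] = (2+5+8+9+11)/5 = 7.
E[X | machine 3] = (3+5+6+9+10)/5 = 33/5.
E[X] = (1/3)·(19/2) + (1/3)·(7) + (1/3)·(33/5) = 77/10.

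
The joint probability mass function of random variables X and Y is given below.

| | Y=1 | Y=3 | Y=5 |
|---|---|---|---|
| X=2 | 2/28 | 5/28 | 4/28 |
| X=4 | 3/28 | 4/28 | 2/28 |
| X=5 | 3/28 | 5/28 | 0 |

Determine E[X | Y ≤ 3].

P(Y ≤ 3) = 11/14.
Summing X·P(X=x,Y=y) over the conditioning event gives 41/14.
E[X | Y ≤ 3] = (41/14) / (11/14) = 41/11.

41/11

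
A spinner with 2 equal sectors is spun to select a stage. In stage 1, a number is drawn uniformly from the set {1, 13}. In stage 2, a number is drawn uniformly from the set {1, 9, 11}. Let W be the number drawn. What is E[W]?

E[W | stage 1] = (1+13)/2 = 7.
E[W | stage 2] = (1+9+11)/3 = 7.
E[W] = (1/2)·(7) + (1/2)·(7) = 7.

7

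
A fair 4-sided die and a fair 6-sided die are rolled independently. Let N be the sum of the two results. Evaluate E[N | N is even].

P(N is even) = 1/2.
Σ over the event: 2·1/24 + 4·1/8 + 6·1/6 + 8·1/8 + 10·1/24 = 3.
E[N | N is even] = (3) / (1/2) = 6.

6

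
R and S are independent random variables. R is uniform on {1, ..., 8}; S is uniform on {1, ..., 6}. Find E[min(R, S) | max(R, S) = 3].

P(max(R, S) = 3) = 5/48.
Summing min(R,S)·P(x,y) over outcomes with max(R, S) = 3 gives 3/16.
E[min(R, S) | max(R, S) = 3] = (3/16) / (5/48) = 9/5.

9/5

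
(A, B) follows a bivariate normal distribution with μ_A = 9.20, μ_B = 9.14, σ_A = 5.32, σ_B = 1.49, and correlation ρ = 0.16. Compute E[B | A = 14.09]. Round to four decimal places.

The regression of B on A has slope ρ·σ_B/σ_A and passes through (μ_A, μ_B).
E[B | A=14.09] = 9.14 + (0.16)·(1.49/5.32)·(14.09 − (9.20)) = 9.14 + (0.044812)·(4.89) = 9.3591.

9.3591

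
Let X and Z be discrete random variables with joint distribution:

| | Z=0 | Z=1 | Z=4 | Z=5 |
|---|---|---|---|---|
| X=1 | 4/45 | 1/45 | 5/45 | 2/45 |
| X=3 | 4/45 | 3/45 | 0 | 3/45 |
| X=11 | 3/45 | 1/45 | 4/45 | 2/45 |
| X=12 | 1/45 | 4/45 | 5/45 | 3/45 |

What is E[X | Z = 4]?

P(Z = 4) = 14/45.
Σ X·P over the event = 1·(5/45) + 11·(4/45) + 12·(5/45) = 109/45.
E[X | Z = 4] = (109/45) / (14/45) = 109/14.

109/14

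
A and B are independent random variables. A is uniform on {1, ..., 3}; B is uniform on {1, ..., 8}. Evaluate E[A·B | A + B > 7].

Outcomes with A + B > 7: (1,7), (1,8), (2,6), (2,7), (2,8), (3,5), (3,6), (3,7), (3,8), each with probability 1/24.
E[A·B | A + B > 7] = (7 + 8 + 12 + 14 + 16 + 15 + 18 + 21 + 24) / 9 = 15.

15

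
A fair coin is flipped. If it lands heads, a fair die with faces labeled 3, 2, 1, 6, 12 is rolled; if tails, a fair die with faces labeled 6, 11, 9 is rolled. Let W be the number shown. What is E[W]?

101/15

E[W | heads] = (3+2+1+6+12)/5 = 24/5.
E[W | tails] = (6+11+9)/3 = 26/3.
E[W] = (1/2)·(24/5) + (1/2)·(26/3) = 101/15.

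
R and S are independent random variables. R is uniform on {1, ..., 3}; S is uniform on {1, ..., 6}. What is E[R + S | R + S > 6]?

P(R + S > 6) = 1/3.
Summing (R+S)·P(x,y) over outcomes with R + S > 6 gives 23/9.
E[R + S | R + S > 6] = (23/9) / (1/3) = 23/3.

23/3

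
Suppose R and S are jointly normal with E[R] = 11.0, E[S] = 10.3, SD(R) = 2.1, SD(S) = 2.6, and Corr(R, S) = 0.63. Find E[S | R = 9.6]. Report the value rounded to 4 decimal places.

9.2080

For a bivariate normal, E[S | R=x] = μ_S + ρ·(σ_S/σ_R)·(x − μ_R).
E[S | R=9.6] = 10.3 + (0.63)·(2.6/2.1)·(9.6 − (11.0)) = 10.3 + (0.78)·(-1.4) = 9.2080.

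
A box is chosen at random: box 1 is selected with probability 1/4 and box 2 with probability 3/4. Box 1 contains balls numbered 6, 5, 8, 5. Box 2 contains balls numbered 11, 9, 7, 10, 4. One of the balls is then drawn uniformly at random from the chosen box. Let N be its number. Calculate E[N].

E[N | box 1] = (6+5+8+5)/4 = 6.
E[N | box 2] = (11+9+7+10+4)/5 = 41/5.
By the law of total expectation,
E[N] = (1/4)·(6) + (3/4)·(41/5) = 153/20.

153/20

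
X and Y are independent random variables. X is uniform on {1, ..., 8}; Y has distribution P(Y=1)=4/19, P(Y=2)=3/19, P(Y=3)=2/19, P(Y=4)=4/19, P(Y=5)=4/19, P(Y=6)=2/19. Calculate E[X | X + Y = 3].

11/7

P(X + Y = 3) = 7/152.
Summing X·P(x,y) over outcomes with X + Y = 3 gives 11/152.
E[X | X + Y = 3] = (11/152) / (7/152) = 11/7.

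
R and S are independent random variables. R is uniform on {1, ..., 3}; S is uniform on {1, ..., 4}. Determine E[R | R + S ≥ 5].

Outcomes with R + S ≥ 5: (1,4), (2,3), (2,4), (3,2), (3,3), (3,4), each with probability 1/12.
E[R | R + S ≥ 5] = (1 + 2 + 2 + 3 + 3 + 3) / 6 = 7/3.

7/3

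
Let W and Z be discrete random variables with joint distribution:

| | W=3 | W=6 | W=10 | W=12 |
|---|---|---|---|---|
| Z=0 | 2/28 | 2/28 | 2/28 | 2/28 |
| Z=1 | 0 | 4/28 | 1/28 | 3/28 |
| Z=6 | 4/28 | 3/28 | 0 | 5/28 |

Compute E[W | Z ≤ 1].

P(Z ≤ 1) = 4/7.
Σ W·P over the event = 3·(2/28) + 6·(2/28) + 6·(4/28) + 10·(2/28) + 10·(1/28) + 12·(2/28) + 12·(3/28) = 33/7.
E[W | Z ≤ 1] = (33/7) / (4/7) = 33/4.

33/4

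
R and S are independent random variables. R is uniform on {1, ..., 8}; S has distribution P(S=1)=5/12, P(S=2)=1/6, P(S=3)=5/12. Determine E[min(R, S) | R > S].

67/36

P(R > S) = 3/4.
Summing min(R,S)·P(x,y) over outcomes with R > S gives 67/48.
E[min(R, S) | R > S] = (67/48) / (3/4) = 67/36.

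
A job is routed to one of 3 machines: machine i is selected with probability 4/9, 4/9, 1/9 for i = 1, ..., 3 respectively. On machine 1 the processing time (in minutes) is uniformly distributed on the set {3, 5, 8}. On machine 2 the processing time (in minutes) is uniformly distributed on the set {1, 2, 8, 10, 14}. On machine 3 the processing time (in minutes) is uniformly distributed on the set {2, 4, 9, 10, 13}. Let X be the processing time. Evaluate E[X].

854/135

E[X | machine 1] = (3+5+8)/3 = 16/3.
E[X | machine 2] = (1+2+8+10+14)/5 = 7.
E[X | machine 3] = (2+4+9+10+13)/5 = 38/5.
E[X] = (4/9)·(16/3) + (4/9)·(7) + (1/9)·(38/5) = 854/135.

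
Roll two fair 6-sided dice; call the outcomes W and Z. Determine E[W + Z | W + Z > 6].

P(W + Z > 6) = 7/12.
Summing (W+Z)·P(x,y) over outcomes with W + Z > 6 gives 91/18.
E[W + Z | W + Z > 6] = (91/18) / (7/12) = 26/3.

26/3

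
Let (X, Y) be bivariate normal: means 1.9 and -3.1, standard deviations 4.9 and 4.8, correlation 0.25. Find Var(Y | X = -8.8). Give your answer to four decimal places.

21.6000

For a bivariate normal, Var(Y | X=x) = σ_Y²(1 − ρ²).
Var(Y | X=-8.8) = (4.8)²·(1 − (0.25)²) = 23.04·0.9375 = 21.6000.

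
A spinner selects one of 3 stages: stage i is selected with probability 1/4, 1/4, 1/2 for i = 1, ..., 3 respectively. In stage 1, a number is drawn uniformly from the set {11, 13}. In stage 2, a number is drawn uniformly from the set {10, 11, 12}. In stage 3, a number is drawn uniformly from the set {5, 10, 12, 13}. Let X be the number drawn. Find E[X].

43/4

E[X | stage 1] = (11+13)/2 = 12.
E[X | stage 2] = (10+11+12)/3 = 11.
E[X | stage 3] = (5+10+12+13)/4 = 10.
E[X] = (1/4)·(12) + (1/4)·(11) + (1/2)·(10) = 43/4.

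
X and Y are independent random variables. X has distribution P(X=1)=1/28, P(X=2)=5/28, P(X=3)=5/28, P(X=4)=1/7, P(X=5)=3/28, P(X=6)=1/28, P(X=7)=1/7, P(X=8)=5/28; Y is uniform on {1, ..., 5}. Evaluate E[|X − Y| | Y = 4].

P(Y = 4) = 1/5.
Summing |X−Y|·P(x,y) over outcomes with Y = 4 gives 11/28.
E[|X − Y| | Y = 4] = (11/28) / (1/5) = 55/28.

55/28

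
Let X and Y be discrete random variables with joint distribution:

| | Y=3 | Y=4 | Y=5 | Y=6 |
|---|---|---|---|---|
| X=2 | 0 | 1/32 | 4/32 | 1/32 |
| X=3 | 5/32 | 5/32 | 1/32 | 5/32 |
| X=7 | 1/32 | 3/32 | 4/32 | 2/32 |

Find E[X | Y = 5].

13/3

P(Y = 5) = 9/32.
Σ X·P over the event = 2·(4/32) + 3·(1/32) + 7·(4/32) = 39/32.
E[X | Y = 5] = (39/32) / (9/32) = 13/3.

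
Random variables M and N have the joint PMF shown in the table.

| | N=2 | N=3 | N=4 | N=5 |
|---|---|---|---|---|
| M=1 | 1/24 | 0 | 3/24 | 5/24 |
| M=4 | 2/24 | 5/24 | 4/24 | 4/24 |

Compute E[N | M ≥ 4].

11/3

P(M ≥ 4) = 5/8.
Σ N·P over the event = 2·(2/24) + 3·(5/24) + 4·(4/24) + 5·(4/24) = 55/24.
E[N | M ≥ 4] = (55/24) / (5/8) = 11/3.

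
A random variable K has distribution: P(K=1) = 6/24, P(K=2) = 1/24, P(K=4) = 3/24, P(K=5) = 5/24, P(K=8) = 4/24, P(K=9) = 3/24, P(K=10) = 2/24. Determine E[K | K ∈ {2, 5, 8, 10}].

P(K ∈ {2, 5, 8, 10}) = 1/2.
Σ over the event: 2·1/24 + 5·5/24 + 8·1/6 + 10·1/12 = 79/24.
E[K | K ∈ {2, 5, 8, 10}] = (79/24) / (1/2) = 79/12.

79/12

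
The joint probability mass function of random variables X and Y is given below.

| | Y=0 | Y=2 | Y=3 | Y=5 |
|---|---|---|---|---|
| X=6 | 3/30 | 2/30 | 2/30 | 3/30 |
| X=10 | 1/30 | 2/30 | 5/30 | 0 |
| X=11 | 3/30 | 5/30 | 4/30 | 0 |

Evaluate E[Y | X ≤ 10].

22/9

P(X ≤ 10) = 3/5.
Σ Y·P over the event = 0·(3/30) + 2·(2/30) + 3·(2/30) + 5·(3/30) + 0·(1/30) + 2·(2/30) + 3·(5/30) = 22/15.
E[Y | X ≤ 10] = (22/15) / (3/5) = 22/9.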